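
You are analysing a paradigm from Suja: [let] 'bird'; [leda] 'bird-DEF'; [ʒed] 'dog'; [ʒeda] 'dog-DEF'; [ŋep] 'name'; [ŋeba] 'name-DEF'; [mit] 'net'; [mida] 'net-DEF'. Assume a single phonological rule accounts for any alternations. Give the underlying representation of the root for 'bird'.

/let/

In [let] and [leda] the final segment of 'bird' alternates: [t] ~ [d].
But 'dog' keeps [d] in both environments ([ʒed], [ʒeda]), so there is no rule changing /d/ to [t] in isolation.
The alternation reflects intervocalic voicing: voiceless stops become voiced between vowels. /t/ is underlying.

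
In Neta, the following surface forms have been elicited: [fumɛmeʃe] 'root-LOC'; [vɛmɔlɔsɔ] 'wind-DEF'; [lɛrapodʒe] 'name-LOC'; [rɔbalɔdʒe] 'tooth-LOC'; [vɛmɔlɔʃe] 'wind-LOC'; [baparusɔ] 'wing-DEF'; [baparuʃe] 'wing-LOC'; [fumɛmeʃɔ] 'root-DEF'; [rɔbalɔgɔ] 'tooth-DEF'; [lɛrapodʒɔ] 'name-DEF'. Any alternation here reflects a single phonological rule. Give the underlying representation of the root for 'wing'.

The stem for 'wing' ends in [s] in [baparusɔ] but [ʃ] in [baparuʃe].
If /ʃ/ were underlying and a rule turned it into [s] before the DEF suffix, 'root' would also alternate; but it has [ʃ] in both [fumɛmeʃɔ] and [fumɛmeʃe].
So /s/ is underlying, and a rule of palatalization before a front vowel — /g/ and /s/ become palato-alveolar [dʒ] and [ʃ] before a front vowel — gives [ʃ].

/baparus/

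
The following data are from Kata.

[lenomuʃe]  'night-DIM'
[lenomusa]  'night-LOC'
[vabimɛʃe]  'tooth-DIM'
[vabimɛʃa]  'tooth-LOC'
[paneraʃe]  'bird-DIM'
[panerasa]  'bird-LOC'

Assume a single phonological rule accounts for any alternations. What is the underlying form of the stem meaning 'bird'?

/paneras/

In [paneraʃe] and [panerasa] the final segment of 'bird' alternates: [ʃ] ~ [s].
If /ʃ/ were underlying and a rule turned it into [s] before the LOC suffix, 'tooth' would also alternate; but it has [ʃ] in both [vabimɛʃe] and [vabimɛʃa].
The underlying segment must be /s/; /s/ becomes palato-alveolar [ʃ] before a front vowel, yielding [ʃ] there.
So 'bird' = /paneras/.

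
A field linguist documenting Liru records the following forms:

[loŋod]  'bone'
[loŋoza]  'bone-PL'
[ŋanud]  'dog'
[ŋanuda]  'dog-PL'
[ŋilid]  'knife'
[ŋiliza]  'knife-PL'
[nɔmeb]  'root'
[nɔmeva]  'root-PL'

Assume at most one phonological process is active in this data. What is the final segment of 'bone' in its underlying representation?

/z/

In [loŋod] and [loŋoza] the final segment of 'bone' alternates: [d] ~ [z].
The stem 'dog' ([ŋanud], [ŋanuda]) shows [d] unchanged in both environments, so [d] cannot be basic with [z] derived before the PL suffix.
So /z/ is underlying, and a rule of word-final hardening — voiced fricatives become stops word-finally — gives [d].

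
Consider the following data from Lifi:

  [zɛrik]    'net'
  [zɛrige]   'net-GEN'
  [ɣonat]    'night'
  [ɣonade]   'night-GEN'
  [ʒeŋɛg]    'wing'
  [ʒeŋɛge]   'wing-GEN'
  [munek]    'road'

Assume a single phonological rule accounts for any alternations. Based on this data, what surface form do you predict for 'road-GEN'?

'net' shows [k] ~ [g] at the end of the stem ([zɛrik] vs [zɛrige]).
The stem 'wing' ([ʒeŋɛg], [ʒeŋɛge]) shows [g] unchanged in both environments, so [g] cannot be basic with [k] derived in isolation.
The underlying segment must be /k/; voiceless stops become voiced between vowels, yielding [g] there.
The one attested form of 'road', [munek], shows underlying /munek/. Applying the same rule between vowels gives [munege].

[munege]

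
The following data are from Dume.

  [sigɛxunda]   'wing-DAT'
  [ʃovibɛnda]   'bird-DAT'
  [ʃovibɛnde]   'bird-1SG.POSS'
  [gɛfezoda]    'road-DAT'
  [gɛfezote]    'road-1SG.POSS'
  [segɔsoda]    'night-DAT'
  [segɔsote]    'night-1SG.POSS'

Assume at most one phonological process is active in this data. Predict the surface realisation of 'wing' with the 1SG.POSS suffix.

[sigɛxunde]

The 1SG.POSS morpheme has two allomorphs, [-de] and [-te].
By contrast the DAT suffix keeps its initial [d] throughout — that segment must be underlying.
So the underlying form is /-te/, and voiceless stops become voiced after a nasal.
After 'wing', which ends in a nasal, the suffix surfaces as [-de], giving [sigɛxunde].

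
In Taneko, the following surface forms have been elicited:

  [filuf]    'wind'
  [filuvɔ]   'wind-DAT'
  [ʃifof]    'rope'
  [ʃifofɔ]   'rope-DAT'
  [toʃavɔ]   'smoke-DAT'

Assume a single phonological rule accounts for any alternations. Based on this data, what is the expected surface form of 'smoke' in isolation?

'wind' shows [f] ~ [v] at the end of the stem ([filuf] vs [filuvɔ]).
But 'rope' keeps [f] in both environments ([ʃifof], [ʃifofɔ]), so there is no rule changing /f/ to [v] before the DAT suffix.
The alternation reflects word-final obstruent devoicing: voiced obstruents become voiceless word-finally. /v/ is underlying.
From [toʃavɔ] the stem 'smoke' is /toʃav/; word-finally this yields [toʃaf].

[toʃaf]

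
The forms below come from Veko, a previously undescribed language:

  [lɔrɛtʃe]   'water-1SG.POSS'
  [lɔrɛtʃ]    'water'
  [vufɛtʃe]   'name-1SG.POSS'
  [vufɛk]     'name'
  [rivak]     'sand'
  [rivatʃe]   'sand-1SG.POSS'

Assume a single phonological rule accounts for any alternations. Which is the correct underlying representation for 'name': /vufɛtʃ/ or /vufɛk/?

In [vufɛk] and [vufɛtʃe] the final segment of 'name' alternates: [k] ~ [tʃ].
If /tʃ/ were underlying and a rule turned it into [k] in isolation, 'water' would also alternate; but it has [tʃ] in both [lɔrɛtʃ] and [lɔrɛtʃe].
So /k/ is underlying, and a rule of palatalization before a front vowel — /k/ becomes palato-alveolar [tʃ] before a front vowel — gives [tʃ].

/vufɛk/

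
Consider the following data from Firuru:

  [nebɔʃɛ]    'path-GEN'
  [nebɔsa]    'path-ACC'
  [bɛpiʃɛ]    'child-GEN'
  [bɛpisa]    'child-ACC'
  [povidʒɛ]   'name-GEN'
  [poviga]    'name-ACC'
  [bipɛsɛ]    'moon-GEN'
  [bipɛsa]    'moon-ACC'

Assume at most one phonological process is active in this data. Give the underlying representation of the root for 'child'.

The stem for 'child' ends in [ʃ] in [bɛpiʃɛ] but [s] in [bɛpisa].
The stem 'moon' ([bipɛsɛ], [bipɛsa]) shows [s] unchanged in both environments, so [s] cannot be basic with [ʃ] derived before the GEN suffix.
The alternation reflects depalatalization: palato-alveolar /dʒ/ and /ʃ/ become [g] and [s] when no front vowel follows. /ʃ/ is underlying.

/bɛpiʃ/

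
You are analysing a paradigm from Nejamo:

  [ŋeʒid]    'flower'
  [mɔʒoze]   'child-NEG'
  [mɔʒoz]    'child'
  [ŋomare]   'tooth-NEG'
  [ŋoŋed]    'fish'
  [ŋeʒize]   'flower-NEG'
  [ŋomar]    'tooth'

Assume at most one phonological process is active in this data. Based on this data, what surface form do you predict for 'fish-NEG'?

[ŋoŋeze]

'flower' shows [d] ~ [z] at the end of the stem ([ŋeʒid] vs [ŋeʒize]).
But 'child' keeps [z] in both environments ([mɔʒoz], [mɔʒoze]), so there is no rule changing /z/ to [d] in isolation.
Therefore /d/ is basic and [z] is derived by intervocalic spirantization (voiced stops become fricatives between vowels).
From [ŋoŋed] the stem 'fish' is /ŋoŋed/; between vowels this yields [ŋoŋeze].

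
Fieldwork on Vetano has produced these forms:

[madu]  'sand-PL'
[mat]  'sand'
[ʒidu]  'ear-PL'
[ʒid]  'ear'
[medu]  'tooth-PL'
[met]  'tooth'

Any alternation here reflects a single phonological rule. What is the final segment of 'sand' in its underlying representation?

/t/

The root 'sand' surfaces as [madu] and [mat], with a stem-final [d] ~ [t] alternation.
Compare 'ear', with invariant [d] in [ʒidu] and [ʒid]: an analysis with underlying /d/ and a rule producing [t] in isolation would wrongly predict alternation here too.
The underlying segment must be /t/; voiceless stops become voiced between vowels, yielding [d] there.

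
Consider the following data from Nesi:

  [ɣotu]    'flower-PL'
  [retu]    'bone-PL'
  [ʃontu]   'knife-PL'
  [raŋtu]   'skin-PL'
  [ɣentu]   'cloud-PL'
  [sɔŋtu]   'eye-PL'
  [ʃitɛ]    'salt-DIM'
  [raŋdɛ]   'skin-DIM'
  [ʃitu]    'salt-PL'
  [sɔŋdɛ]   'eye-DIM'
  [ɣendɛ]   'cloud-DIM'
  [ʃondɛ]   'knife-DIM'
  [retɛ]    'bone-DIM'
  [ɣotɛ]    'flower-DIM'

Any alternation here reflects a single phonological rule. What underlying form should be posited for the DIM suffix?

The DIM suffix surfaces as [-dɛ] and [-tɛ], depending on the final segment of the stem.
By contrast the PL suffix keeps its initial [t] throughout — that segment must be underlying.
The DIM suffix is therefore /-dɛ/ underlyingly, with post-vocalic devoicing: voiced stops become voiceless after a vowel.

/-dɛ/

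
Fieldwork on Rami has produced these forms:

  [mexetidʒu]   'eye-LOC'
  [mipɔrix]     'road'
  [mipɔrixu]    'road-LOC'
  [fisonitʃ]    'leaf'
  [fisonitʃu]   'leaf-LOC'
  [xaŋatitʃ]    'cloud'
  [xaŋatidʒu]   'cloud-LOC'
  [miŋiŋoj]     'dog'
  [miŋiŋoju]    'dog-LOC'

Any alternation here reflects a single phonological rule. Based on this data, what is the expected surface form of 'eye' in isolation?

[mexetitʃ]

'cloud' shows [tʃ] ~ [dʒ] at the end of the stem ([xaŋatitʃ] vs [xaŋatidʒu]).
Compare 'leaf', with invariant [tʃ] in [fisonitʃ] and [fisonitʃu]: an analysis with underlying /tʃ/ and a rule producing [dʒ] before the LOC suffix would wrongly predict alternation here too.
The underlying segment must be /dʒ/; voiced obstruents become voiceless word-finally, yielding [tʃ] there.
From [mexetidʒu] the stem 'eye' is /mexetidʒ/; word-finally this yields [mexetitʃ].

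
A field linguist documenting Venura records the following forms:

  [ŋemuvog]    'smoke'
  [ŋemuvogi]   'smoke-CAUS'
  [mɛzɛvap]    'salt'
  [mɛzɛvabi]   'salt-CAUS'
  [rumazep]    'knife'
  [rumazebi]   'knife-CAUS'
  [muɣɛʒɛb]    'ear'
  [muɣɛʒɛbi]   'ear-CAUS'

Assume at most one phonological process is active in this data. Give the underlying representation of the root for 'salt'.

/mɛzɛvap/

The stem for 'salt' ends in [p] in [mɛzɛvap] but [b] in [mɛzɛvabi].
But 'ear' keeps [b] in both environments ([muɣɛʒɛb], [muɣɛʒɛbi]), so there is no rule changing /b/ to [p] in isolation.
Therefore /p/ is basic and [b] is derived by intervocalic voicing (voiceless stops become voiced between vowels).
So 'salt' = /mɛzɛvap/.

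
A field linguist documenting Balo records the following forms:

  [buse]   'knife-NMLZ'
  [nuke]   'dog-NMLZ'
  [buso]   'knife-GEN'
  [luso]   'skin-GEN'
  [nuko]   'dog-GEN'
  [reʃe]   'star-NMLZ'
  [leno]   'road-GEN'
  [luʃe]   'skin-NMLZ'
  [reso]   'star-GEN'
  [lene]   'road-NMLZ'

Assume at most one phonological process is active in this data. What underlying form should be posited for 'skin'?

In [luʃe] and [luso] the final segment of 'skin' alternates: [ʃ] ~ [s].
If /s/ were underlying and a rule turned it into [ʃ] before the NMLZ suffix, 'knife' would also alternate; but it has [s] in both [buse] and [buso].
The underlying segment must be /ʃ/; palato-alveolar /ʃ/ becomes [s] when no front vowel follows, yielding [s] there.
So 'skin' = /luʃ/.

/luʃ/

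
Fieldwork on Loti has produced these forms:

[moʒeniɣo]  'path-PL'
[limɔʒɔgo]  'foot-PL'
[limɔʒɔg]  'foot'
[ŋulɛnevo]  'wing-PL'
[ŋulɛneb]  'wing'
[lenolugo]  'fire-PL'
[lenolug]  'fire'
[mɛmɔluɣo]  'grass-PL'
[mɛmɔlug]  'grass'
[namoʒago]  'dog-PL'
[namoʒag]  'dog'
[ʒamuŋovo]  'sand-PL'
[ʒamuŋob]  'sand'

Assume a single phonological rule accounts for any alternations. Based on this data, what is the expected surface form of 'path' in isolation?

The stem for 'grass' ends in [ɣ] in [mɛmɔluɣo] but [g] in [mɛmɔlug].
If /g/ were underlying and a rule turned it into [ɣ] before the PL suffix, 'fire' would also alternate; but it has [g] in both [lenolugo] and [lenolug].
The alternation reflects word-final hardening: voiced fricatives become stops word-finally. /ɣ/ is underlying.
From [moʒeniɣo] the stem 'path' is /moʒeniɣ/; word-finally this yields [moʒenig].

[moʒenig]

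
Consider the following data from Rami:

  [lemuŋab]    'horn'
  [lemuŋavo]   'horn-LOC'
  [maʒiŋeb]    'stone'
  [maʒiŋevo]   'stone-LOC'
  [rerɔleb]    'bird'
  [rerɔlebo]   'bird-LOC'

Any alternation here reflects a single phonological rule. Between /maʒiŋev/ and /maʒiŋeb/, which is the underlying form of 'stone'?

'stone' shows [b] ~ [v] at the end of the stem ([maʒiŋeb] vs [maʒiŋevo]).
Compare 'bird', with invariant [b] in [rerɔleb] and [rerɔlebo]: an analysis with underlying /b/ and a rule producing [v] before the LOC suffix would wrongly predict alternation here too.
So /v/ is underlying, and a rule of word-final hardening — voiced fricatives become stops word-finally — gives [b].

/maʒiŋev/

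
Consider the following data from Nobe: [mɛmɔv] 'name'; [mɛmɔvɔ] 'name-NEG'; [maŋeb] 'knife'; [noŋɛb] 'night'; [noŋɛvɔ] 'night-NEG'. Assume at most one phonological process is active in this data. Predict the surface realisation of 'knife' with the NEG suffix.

[maŋevɔ]

'night' shows [b] ~ [v] at the end of the stem ([noŋɛb] vs [noŋɛvɔ]).
The stem 'name' ([mɛmɔv], [mɛmɔvɔ]) shows [v] unchanged in both environments, so [v] cannot be basic with [b] derived in isolation.
The alternation reflects intervocalic spirantization: voiced stops become fricatives between vowels. /b/ is underlying.
From [maŋeb] the stem 'knife' is /maŋeb/; between vowels this yields [maŋevɔ].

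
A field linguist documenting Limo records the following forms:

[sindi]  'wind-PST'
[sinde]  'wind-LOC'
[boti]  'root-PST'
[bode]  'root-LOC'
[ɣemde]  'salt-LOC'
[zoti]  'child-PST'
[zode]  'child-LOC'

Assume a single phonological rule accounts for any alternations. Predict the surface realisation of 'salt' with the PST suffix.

[ɣemdi]

The PST suffix surfaces as [-di] and [-ti], depending on the final segment of the stem.
By contrast the LOC suffix keeps its initial [d] throughout — that segment must be underlying.
The PST suffix is therefore /-ti/ underlyingly, with post-nasal voicing: voiceless stops become voiced after a nasal.
After 'salt', which ends in a nasal, the suffix surfaces as [-di], giving [ɣemdi].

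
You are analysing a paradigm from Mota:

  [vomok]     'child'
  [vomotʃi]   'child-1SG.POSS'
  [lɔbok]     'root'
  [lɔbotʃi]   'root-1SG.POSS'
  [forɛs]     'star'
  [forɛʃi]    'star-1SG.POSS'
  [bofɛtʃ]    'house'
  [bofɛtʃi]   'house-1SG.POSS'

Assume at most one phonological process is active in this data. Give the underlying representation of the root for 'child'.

The root 'child' surfaces as [vomok] and [vomotʃi], with a stem-final [k] ~ [tʃ] alternation.
Compare 'house', with invariant [tʃ] in [bofɛtʃ] and [bofɛtʃi]: an analysis with underlying /tʃ/ and a rule producing [k] in isolation would wrongly predict alternation here too.
So /k/ is underlying, and a rule of palatalization before a front vowel — /k/ and /s/ become palato-alveolar [tʃ] and [ʃ] before a front vowel — gives [tʃ].

/vomok/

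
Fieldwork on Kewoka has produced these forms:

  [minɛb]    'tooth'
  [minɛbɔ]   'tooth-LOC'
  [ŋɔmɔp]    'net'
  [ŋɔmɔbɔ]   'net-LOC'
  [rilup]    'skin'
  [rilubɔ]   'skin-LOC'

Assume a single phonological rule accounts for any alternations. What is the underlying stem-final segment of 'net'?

'net' shows [p] ~ [b] at the end of the stem ([ŋɔmɔp] vs [ŋɔmɔbɔ]).
Compare 'tooth', with invariant [b] in [minɛb] and [minɛbɔ]: an analysis with underlying /b/ and a rule producing [p] in isolation would wrongly predict alternation here too.
So /p/ is underlying, and a rule of intervocalic voicing — voiceless stops become voiced between vowels — gives [b].

/p/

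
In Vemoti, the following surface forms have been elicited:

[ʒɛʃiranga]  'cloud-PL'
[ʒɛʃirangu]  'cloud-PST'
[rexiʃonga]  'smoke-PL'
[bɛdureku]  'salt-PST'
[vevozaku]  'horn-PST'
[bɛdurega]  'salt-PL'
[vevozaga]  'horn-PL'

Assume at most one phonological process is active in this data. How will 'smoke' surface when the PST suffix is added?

[rexiʃongu]

The PST morpheme has two allomorphs, [-gu] and [-ku].
By contrast the PL suffix keeps its initial [g] throughout — that segment must be underlying.
So the underlying form is /-ku/, and voiceless stops become voiced after a nasal.
After 'smoke', which ends in a nasal, the suffix surfaces as [-gu], giving [rexiʃongu].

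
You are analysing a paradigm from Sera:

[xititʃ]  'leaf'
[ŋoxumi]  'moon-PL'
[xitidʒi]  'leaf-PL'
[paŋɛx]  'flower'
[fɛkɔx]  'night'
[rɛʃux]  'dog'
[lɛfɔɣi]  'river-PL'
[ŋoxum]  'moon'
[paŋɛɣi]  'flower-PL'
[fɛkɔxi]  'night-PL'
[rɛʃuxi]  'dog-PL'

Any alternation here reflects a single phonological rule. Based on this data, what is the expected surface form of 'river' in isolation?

The root 'flower' surfaces as [paŋɛx] and [paŋɛɣi], with a stem-final [x] ~ [ɣ] alternation.
If /x/ were underlying and a rule turned it into [ɣ] before the PL suffix, 'dog' would also alternate; but it has [x] in both [rɛʃux] and [rɛʃuxi].
Therefore /ɣ/ is basic and [x] is derived by word-final obstruent devoicing (voiced obstruents become voiceless word-finally).
From [lɛfɔɣi] the stem 'river' is /lɛfɔɣ/; word-finally this yields [lɛfɔx].

[lɛfɔx]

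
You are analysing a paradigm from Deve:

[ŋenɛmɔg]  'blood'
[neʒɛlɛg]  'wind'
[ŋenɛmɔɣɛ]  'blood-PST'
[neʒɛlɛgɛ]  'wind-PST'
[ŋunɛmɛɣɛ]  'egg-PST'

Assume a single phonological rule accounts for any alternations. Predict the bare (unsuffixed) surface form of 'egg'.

The stem for 'blood' ends in [ɣ] in [ŋenɛmɔɣɛ] but [g] in [ŋenɛmɔg].
If /g/ were underlying and a rule turned it into [ɣ] before the PST suffix, 'wind' would also alternate; but it has [g] in both [neʒɛlɛgɛ] and [neʒɛlɛg].
Therefore /ɣ/ is basic and [g] is derived by word-final hardening (voiced fricatives become stops word-finally).
From [ŋunɛmɛɣɛ] the stem 'egg' is /ŋunɛmɛɣ/; word-finally this yields [ŋunɛmɛg].

[ŋunɛmɛg]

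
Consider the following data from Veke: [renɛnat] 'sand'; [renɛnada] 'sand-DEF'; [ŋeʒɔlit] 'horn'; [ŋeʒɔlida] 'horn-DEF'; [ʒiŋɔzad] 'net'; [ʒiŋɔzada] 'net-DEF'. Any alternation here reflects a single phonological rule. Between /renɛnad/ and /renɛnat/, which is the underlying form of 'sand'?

The root 'sand' surfaces as [renɛnat] and [renɛnada], with a stem-final [t] ~ [d] alternation.
If /d/ were underlying and a rule turned it into [t] in isolation, 'net' would also alternate; but it has [d] in both [ʒiŋɔzad] and [ʒiŋɔzada].
So /t/ is underlying, and a rule of intervocalic voicing — voiceless stops become voiced between vowels — gives [d].

/renɛnat/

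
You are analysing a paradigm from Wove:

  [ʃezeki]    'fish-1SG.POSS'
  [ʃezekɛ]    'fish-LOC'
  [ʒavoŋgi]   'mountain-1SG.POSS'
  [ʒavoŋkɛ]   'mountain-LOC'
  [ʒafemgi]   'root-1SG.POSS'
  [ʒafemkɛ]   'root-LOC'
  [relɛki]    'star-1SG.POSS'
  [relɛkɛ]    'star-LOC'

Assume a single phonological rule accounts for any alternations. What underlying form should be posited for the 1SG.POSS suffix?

The 1SG.POSS suffix surfaces as [-gi] and [-ki], depending on the final segment of the stem.
By contrast the LOC suffix keeps its initial [k] throughout — that segment must be underlying.
So the underlying form is /-gi/, and voiced stops become voiceless after a vowel.

/-gi/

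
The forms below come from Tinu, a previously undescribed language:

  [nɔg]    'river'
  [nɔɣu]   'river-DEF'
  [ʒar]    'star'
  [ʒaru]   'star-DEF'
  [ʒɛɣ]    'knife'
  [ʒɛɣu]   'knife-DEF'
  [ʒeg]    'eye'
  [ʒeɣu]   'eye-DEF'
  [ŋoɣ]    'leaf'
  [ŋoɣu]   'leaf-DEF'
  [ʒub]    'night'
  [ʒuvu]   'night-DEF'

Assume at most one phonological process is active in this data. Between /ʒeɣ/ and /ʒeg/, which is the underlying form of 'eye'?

'eye' shows [g] ~ [ɣ] at the end of the stem ([ʒeg] vs [ʒeɣu]).
If /ɣ/ were underlying and a rule turned it into [g] in isolation, 'leaf' would also alternate; but it has [ɣ] in both [ŋoɣ] and [ŋoɣu].
Therefore /g/ is basic and [ɣ] is derived by intervocalic spirantization (voiced stops become fricatives between vowels).

/ʒeg/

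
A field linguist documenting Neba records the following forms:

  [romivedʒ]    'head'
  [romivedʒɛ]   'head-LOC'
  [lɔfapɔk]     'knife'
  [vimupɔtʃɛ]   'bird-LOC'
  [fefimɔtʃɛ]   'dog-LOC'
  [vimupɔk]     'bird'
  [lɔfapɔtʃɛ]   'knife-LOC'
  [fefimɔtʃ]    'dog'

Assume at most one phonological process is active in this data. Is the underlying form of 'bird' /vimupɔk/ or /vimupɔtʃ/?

/vimupɔk/

The stem for 'bird' ends in [k] in [vimupɔk] but [tʃ] in [vimupɔtʃɛ].
But 'dog' keeps [tʃ] in both environments ([fefimɔtʃ], [fefimɔtʃɛ]), so there is no rule changing /tʃ/ to [k] in isolation.
The alternation reflects palatalization before a front vowel: /k/ becomes palato-alveolar [tʃ] before a front vowel. /k/ is underlying.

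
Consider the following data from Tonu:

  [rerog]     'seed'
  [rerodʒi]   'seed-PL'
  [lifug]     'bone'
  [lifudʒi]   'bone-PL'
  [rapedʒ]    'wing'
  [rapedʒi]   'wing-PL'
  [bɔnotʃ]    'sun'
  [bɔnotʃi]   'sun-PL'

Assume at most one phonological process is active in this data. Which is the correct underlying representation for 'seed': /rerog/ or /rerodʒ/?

/rerog/

In [rerog] and [rerodʒi] the final segment of 'seed' alternates: [g] ~ [dʒ].
Compare 'wing', with invariant [dʒ] in [rapedʒ] and [rapedʒi]: an analysis with underlying /dʒ/ and a rule producing [g] in isolation would wrongly predict alternation here too.
So /g/ is underlying, and a rule of palatalization before a front vowel — /g/ becomes palato-alveolar [dʒ] before a front vowel — gives [dʒ].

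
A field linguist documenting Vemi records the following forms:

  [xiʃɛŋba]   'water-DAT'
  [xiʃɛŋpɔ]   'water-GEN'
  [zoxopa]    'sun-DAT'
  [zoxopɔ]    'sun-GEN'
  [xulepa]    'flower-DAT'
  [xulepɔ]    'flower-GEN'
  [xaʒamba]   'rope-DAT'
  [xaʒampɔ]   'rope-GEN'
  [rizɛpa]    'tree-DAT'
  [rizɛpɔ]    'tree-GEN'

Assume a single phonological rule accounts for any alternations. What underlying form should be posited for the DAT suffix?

The DAT morpheme has two allomorphs, [-ba] and [-pa].
By contrast the GEN suffix keeps its initial [p] throughout — that segment must be underlying.
So the underlying form is /-ba/, and voiced stops become voiceless after a vowel.

/-ba/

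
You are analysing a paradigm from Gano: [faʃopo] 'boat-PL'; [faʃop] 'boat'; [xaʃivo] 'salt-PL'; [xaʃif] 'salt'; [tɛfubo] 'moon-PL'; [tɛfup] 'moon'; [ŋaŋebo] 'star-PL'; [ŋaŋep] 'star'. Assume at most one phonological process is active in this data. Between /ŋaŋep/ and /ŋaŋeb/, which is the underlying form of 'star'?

/ŋaŋeb/

The root 'star' surfaces as [ŋaŋebo] and [ŋaŋep], with a stem-final [b] ~ [p] alternation.
But 'boat' keeps [p] in both environments ([faʃopo], [faʃop]), so there is no rule changing /p/ to [b] before the PL suffix.
The underlying segment must be /b/; voiced obstruents become voiceless word-finally, yielding [p] there.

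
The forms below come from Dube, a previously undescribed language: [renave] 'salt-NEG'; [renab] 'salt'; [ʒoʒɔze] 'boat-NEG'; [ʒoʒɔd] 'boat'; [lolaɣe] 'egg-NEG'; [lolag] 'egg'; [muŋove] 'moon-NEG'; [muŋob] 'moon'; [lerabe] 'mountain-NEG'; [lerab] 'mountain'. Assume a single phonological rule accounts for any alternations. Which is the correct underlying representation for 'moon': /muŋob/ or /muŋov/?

In [muŋove] and [muŋob] the final segment of 'moon' alternates: [v] ~ [b].
The stem 'mountain' ([lerabe], [lerab]) shows [b] unchanged in both environments, so [b] cannot be basic with [v] derived before the NEG suffix.
So /v/ is underlying, and a rule of word-final hardening — voiced fricatives become stops word-finally — gives [b].

/muŋov/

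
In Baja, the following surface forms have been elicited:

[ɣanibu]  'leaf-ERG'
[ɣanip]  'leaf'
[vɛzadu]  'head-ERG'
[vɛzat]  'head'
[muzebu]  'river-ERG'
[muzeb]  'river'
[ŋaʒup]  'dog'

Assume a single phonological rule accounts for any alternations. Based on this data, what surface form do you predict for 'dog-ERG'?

In [ɣanibu] and [ɣanip] the final segment of 'leaf' alternates: [b] ~ [p].
If /b/ were underlying and a rule turned it into [p] in isolation, 'river' would also alternate; but it has [b] in both [muzebu] and [muzeb].
The alternation reflects intervocalic voicing: voiceless stops become voiced between vowels. /p/ is underlying.
From [ŋaʒup] the stem 'dog' is /ŋaʒup/; between vowels this yields [ŋaʒubu].

[ŋaʒubu]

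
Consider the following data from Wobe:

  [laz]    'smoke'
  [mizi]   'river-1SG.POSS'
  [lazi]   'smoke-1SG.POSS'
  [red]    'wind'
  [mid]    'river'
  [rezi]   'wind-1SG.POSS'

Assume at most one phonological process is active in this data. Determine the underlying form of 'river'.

/mid/

In [mizi] and [mid] the final segment of 'river' alternates: [z] ~ [d].
But 'smoke' keeps [z] in both environments ([lazi], [laz]), so there is no rule changing /z/ to [d] in isolation.
So /d/ is underlying, and a rule of intervocalic spirantization — voiced stops become fricatives between vowels — gives [z].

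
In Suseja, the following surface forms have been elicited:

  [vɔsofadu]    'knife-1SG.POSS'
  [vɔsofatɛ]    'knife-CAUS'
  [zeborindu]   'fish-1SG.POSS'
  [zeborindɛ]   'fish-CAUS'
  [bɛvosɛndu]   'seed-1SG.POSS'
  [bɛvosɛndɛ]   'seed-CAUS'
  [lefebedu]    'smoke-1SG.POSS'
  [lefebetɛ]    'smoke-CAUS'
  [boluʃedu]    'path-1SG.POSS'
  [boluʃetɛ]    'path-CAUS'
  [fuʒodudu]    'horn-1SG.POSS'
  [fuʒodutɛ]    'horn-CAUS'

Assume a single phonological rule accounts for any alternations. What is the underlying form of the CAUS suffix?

The CAUS morpheme has two allomorphs, [-dɛ] and [-tɛ].
The 1SG.POSS suffix, which begins with [d], is invariant after every stem; so [d] is not altered by any rule here.
So the underlying form is /-tɛ/, and voiceless stops become voiced after a nasal.

/-tɛ/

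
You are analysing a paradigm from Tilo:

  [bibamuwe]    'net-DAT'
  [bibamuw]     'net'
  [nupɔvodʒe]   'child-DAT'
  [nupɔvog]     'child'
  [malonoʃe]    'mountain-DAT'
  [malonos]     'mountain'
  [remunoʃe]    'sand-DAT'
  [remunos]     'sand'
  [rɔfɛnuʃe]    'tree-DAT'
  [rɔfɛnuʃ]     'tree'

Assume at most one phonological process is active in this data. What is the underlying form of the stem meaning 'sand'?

The root 'sand' surfaces as [remunoʃe] and [remunos], with a stem-final [ʃ] ~ [s] alternation.
The stem 'tree' ([rɔfɛnuʃe], [rɔfɛnuʃ]) shows [ʃ] unchanged in both environments, so [ʃ] cannot be basic with [s] derived in isolation.
The underlying segment must be /s/; /g/ and /s/ become palato-alveolar [dʒ] and [ʃ] before a front vowel, yielding [ʃ] there.

/remunos/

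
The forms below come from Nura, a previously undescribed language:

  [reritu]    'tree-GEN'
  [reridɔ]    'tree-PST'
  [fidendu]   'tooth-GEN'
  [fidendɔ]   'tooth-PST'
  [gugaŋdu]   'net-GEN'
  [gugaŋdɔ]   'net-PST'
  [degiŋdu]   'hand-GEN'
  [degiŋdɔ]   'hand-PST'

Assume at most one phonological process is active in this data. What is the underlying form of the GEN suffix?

/-tu/

The GEN suffix surfaces as [-du] and [-tu], depending on the final segment of the stem.
By contrast the PST suffix keeps its initial [d] throughout — that segment must be underlying.
The GEN suffix is therefore /-tu/ underlyingly, with post-nasal voicing: voiceless stops become voiced after a nasal.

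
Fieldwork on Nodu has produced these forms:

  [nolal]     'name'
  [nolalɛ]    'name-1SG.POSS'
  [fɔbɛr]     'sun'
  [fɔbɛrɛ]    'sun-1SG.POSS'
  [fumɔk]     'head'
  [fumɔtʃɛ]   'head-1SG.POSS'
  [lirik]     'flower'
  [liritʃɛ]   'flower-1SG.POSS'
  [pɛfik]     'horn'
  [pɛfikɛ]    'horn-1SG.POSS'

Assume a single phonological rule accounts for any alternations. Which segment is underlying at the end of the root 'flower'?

'flower' shows [k] ~ [tʃ] at the end of the stem ([lirik] vs [liritʃɛ]).
But 'horn' keeps [k] in both environments ([pɛfik], [pɛfikɛ]), so there is no rule changing /k/ to [tʃ] before the 1SG.POSS suffix.
The underlying segment must be /tʃ/; palato-alveolar /tʃ/ becomes [k] when no front vowel follows, yielding [k] there.

/tʃ/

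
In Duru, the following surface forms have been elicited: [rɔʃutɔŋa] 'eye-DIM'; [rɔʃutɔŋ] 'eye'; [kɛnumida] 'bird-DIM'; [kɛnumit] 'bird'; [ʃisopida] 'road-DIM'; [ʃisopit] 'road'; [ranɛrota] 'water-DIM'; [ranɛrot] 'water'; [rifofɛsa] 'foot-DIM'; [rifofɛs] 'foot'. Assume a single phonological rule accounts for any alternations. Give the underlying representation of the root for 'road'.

The stem for 'road' ends in [d] in [ʃisopida] but [t] in [ʃisopit].
If /t/ were underlying and a rule turned it into [d] before the DIM suffix, 'water' would also alternate; but it has [t] in both [ranɛrota] and [ranɛrot].
Therefore /d/ is basic and [t] is derived by word-final obstruent devoicing (voiced obstruents become voiceless word-finally).

/ʃisopid/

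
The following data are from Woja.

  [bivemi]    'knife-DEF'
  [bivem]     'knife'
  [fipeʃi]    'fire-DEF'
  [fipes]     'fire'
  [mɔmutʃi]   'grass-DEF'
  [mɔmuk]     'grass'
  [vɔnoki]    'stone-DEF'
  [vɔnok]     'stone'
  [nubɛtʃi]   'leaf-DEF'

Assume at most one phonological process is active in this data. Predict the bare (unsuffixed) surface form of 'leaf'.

The stem for 'grass' ends in [tʃ] in [mɔmutʃi] but [k] in [mɔmuk].
But 'stone' keeps [k] in both environments ([vɔnoki], [vɔnok]), so there is no rule changing /k/ to [tʃ] before the DEF suffix.
Therefore /tʃ/ is basic and [k] is derived by depalatalization (palato-alveolar /tʃ/ and /ʃ/ become [k] and [s] when no front vowel follows).
The one attested form of 'leaf', [nubɛtʃi], shows underlying /nubɛtʃ/. Applying the same rule when no front vowel follows gives [nubɛk].

[nubɛk]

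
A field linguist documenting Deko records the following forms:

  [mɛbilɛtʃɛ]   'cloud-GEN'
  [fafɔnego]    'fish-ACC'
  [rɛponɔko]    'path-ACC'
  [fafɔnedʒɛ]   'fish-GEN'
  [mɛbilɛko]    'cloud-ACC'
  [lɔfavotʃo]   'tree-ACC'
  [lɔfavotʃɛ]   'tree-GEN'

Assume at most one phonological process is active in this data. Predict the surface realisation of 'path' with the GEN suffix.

[rɛponɔtʃɛ]

In [mɛbilɛtʃɛ] and [mɛbilɛko] the final segment of 'cloud' alternates: [tʃ] ~ [k].
Compare 'tree', with invariant [tʃ] in [lɔfavotʃɛ] and [lɔfavotʃo]: an analysis with underlying /tʃ/ and a rule producing [k] before the ACC suffix would wrongly predict alternation here too.
The alternation reflects palatalization before a front vowel: /k/ and /g/ become palato-alveolar [tʃ] and [dʒ] before a front vowel. /k/ is underlying.
The one attested form of 'path', [rɛponɔko], shows underlying /rɛponɔk/. Applying the same rule before a front vowel gives [rɛponɔtʃɛ].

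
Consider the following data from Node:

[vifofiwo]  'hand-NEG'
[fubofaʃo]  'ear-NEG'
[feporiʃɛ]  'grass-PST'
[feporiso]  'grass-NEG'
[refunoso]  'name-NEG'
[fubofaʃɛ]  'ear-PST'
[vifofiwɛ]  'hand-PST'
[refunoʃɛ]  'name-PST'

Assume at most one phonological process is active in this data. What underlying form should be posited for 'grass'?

The stem for 'grass' ends in [ʃ] in [feporiʃɛ] but [s] in [feporiso].
Compare 'ear', with invariant [ʃ] in [fubofaʃɛ] and [fubofaʃo]: an analysis with underlying /ʃ/ and a rule producing [s] before the NEG suffix would wrongly predict alternation here too.
The underlying segment must be /s/; /s/ becomes palato-alveolar [ʃ] before a front vowel, yielding [ʃ] there.
So 'grass' = /feporis/.

/feporis/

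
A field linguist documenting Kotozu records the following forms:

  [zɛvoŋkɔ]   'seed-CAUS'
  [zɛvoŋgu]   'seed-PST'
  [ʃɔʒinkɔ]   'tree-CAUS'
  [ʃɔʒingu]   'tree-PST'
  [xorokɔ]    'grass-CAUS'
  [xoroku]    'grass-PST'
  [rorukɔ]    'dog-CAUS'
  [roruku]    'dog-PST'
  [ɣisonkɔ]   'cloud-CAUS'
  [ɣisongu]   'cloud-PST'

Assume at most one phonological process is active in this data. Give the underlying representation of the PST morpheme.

/-gu/

The PST suffix surfaces as [-gu] and [-ku], depending on the final segment of the stem.
By contrast the CAUS suffix keeps its initial [k] throughout — that segment must be underlying.
The PST suffix is therefore /-gu/ underlyingly, with post-vocalic devoicing: voiced stops become voiceless after a vowel.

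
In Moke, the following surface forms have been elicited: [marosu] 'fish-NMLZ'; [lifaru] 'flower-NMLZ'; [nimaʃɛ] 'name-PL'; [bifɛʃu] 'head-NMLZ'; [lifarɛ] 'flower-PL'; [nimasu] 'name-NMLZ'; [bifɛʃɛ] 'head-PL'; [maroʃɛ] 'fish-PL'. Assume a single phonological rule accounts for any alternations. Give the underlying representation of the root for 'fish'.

The root 'fish' surfaces as [marosu] and [maroʃɛ], with a stem-final [s] ~ [ʃ] alternation.
If /ʃ/ were underlying and a rule turned it into [s] before the NMLZ suffix, 'head' would also alternate; but it has [ʃ] in both [bifɛʃu] and [bifɛʃɛ].
So /s/ is underlying, and a rule of palatalization before a front vowel — /s/ becomes palato-alveolar [ʃ] before a front vowel — gives [ʃ].
The underlying form of 'fish' is therefore /maros/.

/maros/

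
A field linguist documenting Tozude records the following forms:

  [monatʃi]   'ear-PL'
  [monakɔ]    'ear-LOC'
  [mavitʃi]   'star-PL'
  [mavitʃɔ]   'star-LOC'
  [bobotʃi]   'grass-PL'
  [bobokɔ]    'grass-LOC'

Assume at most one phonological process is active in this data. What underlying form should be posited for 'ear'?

The stem for 'ear' ends in [tʃ] in [monatʃi] but [k] in [monakɔ].
If /tʃ/ were underlying and a rule turned it into [k] before the LOC suffix, 'star' would also alternate; but it has [tʃ] in both [mavitʃi] and [mavitʃɔ].
Therefore /k/ is basic and [tʃ] is derived by palatalization before a front vowel (/k/ becomes palato-alveolar [tʃ] before a front vowel).

/monak/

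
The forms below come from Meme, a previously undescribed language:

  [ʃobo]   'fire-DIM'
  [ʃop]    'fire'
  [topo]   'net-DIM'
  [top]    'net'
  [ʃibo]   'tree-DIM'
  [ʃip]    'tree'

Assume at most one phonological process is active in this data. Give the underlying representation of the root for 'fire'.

/ʃob/

The stem for 'fire' ends in [b] in [ʃobo] but [p] in [ʃop].
But 'net' keeps [p] in both environments ([topo], [top]), so there is no rule changing /p/ to [b] before the DIM suffix.
Therefore /b/ is basic and [p] is derived by word-final obstruent devoicing (voiced obstruents become voiceless word-finally).
The underlying form of 'fire' is therefore /ʃob/.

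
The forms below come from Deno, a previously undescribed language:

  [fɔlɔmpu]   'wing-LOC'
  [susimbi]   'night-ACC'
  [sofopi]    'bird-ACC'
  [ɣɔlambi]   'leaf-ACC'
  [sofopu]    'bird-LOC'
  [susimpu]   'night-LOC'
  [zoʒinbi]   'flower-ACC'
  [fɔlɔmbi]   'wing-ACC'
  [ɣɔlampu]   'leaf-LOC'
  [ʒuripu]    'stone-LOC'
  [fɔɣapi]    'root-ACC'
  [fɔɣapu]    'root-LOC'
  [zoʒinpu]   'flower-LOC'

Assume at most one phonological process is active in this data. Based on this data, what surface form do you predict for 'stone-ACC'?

[ʒuripi]

The ACC morpheme has two allomorphs, [-bi] and [-pi].
By contrast the LOC suffix keeps its initial [p] throughout — that segment must be underlying.
So the underlying form is /-bi/, and voiced stops become voiceless after a vowel.
After 'stone', which ends in a vowel, the suffix surfaces as [-pi], giving [ʒuripi].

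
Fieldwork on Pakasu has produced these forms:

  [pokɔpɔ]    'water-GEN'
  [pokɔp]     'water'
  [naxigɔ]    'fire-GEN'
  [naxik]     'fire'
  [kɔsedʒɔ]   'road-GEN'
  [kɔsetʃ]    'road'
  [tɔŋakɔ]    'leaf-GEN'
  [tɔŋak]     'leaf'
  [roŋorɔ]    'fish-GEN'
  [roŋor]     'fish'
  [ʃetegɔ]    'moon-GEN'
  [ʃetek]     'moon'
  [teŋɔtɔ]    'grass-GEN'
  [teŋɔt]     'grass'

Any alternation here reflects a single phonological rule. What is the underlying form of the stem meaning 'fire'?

/naxig/

In [naxigɔ] and [naxik] the final segment of 'fire' alternates: [g] ~ [k].
The stem 'leaf' ([tɔŋakɔ], [tɔŋak]) shows [k] unchanged in both environments, so [k] cannot be basic with [g] derived before the GEN suffix.
The alternation reflects word-final obstruent devoicing: voiced obstruents become voiceless word-finally. /g/ is underlying.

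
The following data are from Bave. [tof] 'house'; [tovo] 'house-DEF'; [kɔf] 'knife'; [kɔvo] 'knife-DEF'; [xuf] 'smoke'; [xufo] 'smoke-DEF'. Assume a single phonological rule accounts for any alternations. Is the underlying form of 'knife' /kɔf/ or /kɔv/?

/kɔv/

The stem for 'knife' ends in [f] in [kɔf] but [v] in [kɔvo].
If /f/ were underlying and a rule turned it into [v] before the DEF suffix, 'smoke' would also alternate; but it has [f] in both [xuf] and [xufo].
The underlying segment must be /v/; voiced obstruents become voiceless word-finally, yielding [f] there.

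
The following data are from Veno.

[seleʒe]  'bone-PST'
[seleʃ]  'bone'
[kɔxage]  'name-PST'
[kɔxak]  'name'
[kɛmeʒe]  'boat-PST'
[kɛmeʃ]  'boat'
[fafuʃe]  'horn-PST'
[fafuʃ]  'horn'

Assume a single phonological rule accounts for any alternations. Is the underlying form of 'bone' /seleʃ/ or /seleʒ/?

/seleʒ/

The root 'bone' surfaces as [seleʒe] and [seleʃ], with a stem-final [ʒ] ~ [ʃ] alternation.
The stem 'horn' ([fafuʃe], [fafuʃ]) shows [ʃ] unchanged in both environments, so [ʃ] cannot be basic with [ʒ] derived before the PST suffix.
The underlying segment must be /ʒ/; voiced obstruents become voiceless word-finally, yielding [ʃ] there.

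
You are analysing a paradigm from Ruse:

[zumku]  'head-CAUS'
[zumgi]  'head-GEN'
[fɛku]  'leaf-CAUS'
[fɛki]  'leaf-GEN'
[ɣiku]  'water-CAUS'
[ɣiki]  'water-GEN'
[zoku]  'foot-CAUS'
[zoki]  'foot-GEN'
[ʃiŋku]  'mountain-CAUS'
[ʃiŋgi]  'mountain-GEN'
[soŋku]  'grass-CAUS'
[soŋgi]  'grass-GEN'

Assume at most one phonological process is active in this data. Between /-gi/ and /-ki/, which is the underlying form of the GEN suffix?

/-gi/

The GEN suffix surfaces as [-gi] and [-ki], depending on the final segment of the stem.
By contrast the CAUS suffix keeps its initial [k] throughout — that segment must be underlying.
The GEN suffix is therefore /-gi/ underlyingly, with post-vocalic devoicing: voiced stops become voiceless after a vowel.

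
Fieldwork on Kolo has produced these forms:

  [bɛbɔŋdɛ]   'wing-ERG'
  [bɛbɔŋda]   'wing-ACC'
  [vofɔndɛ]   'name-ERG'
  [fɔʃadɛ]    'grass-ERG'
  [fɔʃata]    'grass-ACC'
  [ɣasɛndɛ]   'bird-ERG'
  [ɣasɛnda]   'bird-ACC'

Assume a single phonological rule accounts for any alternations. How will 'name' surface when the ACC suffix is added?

The ACC suffix surfaces as [-da] and [-ta], depending on the final segment of the stem.
The ERG suffix, which begins with [d], is invariant after every stem; so [d] is not altered by any rule here.
So the underlying form is /-ta/, and voiceless stops become voiced after a nasal.
After 'name', which ends in a nasal, the suffix surfaces as [-da], giving [vofɔnda].

[vofɔnda]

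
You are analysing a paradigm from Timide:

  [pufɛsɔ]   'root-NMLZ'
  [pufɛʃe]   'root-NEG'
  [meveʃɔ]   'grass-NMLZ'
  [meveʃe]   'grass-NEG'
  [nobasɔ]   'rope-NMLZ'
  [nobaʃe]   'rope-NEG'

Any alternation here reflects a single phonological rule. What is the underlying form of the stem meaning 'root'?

/pufɛs/

In [pufɛsɔ] and [pufɛʃe] the final segment of 'root' alternates: [s] ~ [ʃ].
The stem 'grass' ([meveʃɔ], [meveʃe]) shows [ʃ] unchanged in both environments, so [ʃ] cannot be basic with [s] derived before the NMLZ suffix.
The alternation reflects palatalization before a front vowel: /s/ becomes palato-alveolar [ʃ] before a front vowel. /s/ is underlying.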